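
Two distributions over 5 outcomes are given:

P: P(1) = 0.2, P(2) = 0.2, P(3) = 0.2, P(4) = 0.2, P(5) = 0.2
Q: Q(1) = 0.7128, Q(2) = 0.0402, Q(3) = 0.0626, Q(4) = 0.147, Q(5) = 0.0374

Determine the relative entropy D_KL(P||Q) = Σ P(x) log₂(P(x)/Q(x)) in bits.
1.0040 bits

D_KL(P||Q) = Σ P(x) log₂(P(x)/Q(x))

Computing term by term:
  P(1)·log₂(P(1)/Q(1)) = 0.2·log₂(0.2/0.7128) = -0.36670
  P(2)·log₂(P(2)/Q(2)) = 0.2·log₂(0.2/0.0402) = 0.46295
  P(3)·log₂(P(3)/Q(3)) = 0.2·log₂(0.2/0.0626) = 0.33515
  P(4)·log₂(P(4)/Q(4)) = 0.2·log₂(0.2/0.147) = 0.08884
  P(5)·log₂(P(5)/Q(5)) = 0.2·log₂(0.2/0.0374) = 0.48378

D_KL(P||Q) = -0.36670 + 0.46295 + 0.33515 + 0.08884 + 0.48378 = 1.00402 ≈ 1.0040 bits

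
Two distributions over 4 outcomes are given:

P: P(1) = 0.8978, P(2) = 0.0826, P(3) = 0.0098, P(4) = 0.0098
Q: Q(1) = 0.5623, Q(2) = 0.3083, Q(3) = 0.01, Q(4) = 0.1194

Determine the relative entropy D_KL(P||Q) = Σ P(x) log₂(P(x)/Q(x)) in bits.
0.4135 bits

D_KL(P||Q) = Σ P(x) log₂(P(x)/Q(x))

Computing term by term:
  P(1)·log₂(P(1)/Q(1)) = 0.8978·log₂(0.8978/0.5623) = 0.60606
  P(2)·log₂(P(2)/Q(2)) = 0.0826·log₂(0.0826/0.3083) = -0.15695
  P(3)·log₂(P(3)/Q(3)) = 0.0098·log₂(0.0098/0.01) = -0.00029
  P(4)·log₂(P(4)/Q(4)) = 0.0098·log₂(0.0098/0.1194) = -0.03535

D_KL(P||Q) = 0.60606 - 0.15695 - 0.00029 - 0.03535 = 0.41347 ≈ 0.4135 bits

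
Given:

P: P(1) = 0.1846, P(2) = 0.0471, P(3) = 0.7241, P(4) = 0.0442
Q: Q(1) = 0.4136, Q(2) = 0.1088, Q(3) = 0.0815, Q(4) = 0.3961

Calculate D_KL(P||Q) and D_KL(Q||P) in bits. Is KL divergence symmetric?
D_KL(P||Q) = 1.8703 bits, D_KL(Q||P) = 1.6091 bits. No, KL divergence is not symmetric.

D_KL(P||Q) = Σ P(x) log₂(P(x)/Q(x))

Computing term by term:
  P(1)·log₂(P(1)/Q(1)) = 0.1846·log₂(0.1846/0.4136) = -0.21484
  P(2)·log₂(P(2)/Q(2)) = 0.0471·log₂(0.0471/0.1088) = -0.05689
  P(3)·log₂(P(3)/Q(3)) = 0.7241·log₂(0.7241/0.0815) = 2.28187
  P(4)·log₂(P(4)/Q(4)) = 0.0442·log₂(0.0442/0.3961) = -0.13984

D_KL(P||Q) = -0.21484 - 0.05689 + 2.28187 - 0.13984 = 1.87030 ≈ 1.8703 bits

D_KL(Q||P) = Σ Q(x) log₂(Q(x)/P(x))

Computing term by term:
  Q(1)·log₂(Q(1)/P(1)) = 0.4136·log₂(0.4136/0.1846) = 0.48136
  Q(2)·log₂(Q(2)/P(2)) = 0.1088·log₂(0.1088/0.0471) = 0.13142
  Q(3)·log₂(Q(3)/P(3)) = 0.0815·log₂(0.0815/0.7241) = -0.25683
  Q(4)·log₂(Q(4)/P(4)) = 0.3961·log₂(0.3961/0.0442) = 1.25316

D_KL(Q||P) = 0.48136 + 0.13142 - 0.25683 + 1.25316 = 1.60911 ≈ 1.6091 bits

These are NOT equal (difference: 0.2612 bits). KL divergence is asymmetric: D_KL(P||Q) ≠ D_KL(Q||P) in general.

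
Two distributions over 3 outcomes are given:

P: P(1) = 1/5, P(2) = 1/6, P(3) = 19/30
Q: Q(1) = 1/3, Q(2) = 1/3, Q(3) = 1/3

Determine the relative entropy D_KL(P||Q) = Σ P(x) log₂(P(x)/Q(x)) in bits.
0.2724 bits

D_KL(P||Q) = Σ P(x) log₂(P(x)/Q(x))

Computing term by term:
  P(1)·log₂(P(1)/Q(1)) = (1/5)·log₂((1/5)/(1/3)) = -0.14739
  P(2)·log₂(P(2)/Q(2)) = (1/6)·log₂((1/6)/(1/3)) = -0.16667
  P(3)·log₂(P(3)/Q(3)) = (19/30)·log₂((19/30)/(1/3)) = 0.58647

D_KL(P||Q) = -0.14739 - 0.16667 + 0.58647 = 0.27241 ≈ 0.2724 bits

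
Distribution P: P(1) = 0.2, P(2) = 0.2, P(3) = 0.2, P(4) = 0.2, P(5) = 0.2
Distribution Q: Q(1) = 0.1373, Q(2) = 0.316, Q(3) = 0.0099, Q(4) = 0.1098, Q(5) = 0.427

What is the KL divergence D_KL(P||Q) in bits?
0.7980 bits

D_KL(P||Q) = Σ P(x) log₂(P(x)/Q(x))

Computing term by term:
  P(1)·log₂(P(1)/Q(1)) = 0.2·log₂(0.2/0.1373) = 0.10853
  P(2)·log₂(P(2)/Q(2)) = 0.2·log₂(0.2/0.316) = -0.13198
  P(3)·log₂(P(3)/Q(3)) = 0.2·log₂(0.2/0.0099) = 0.86729
  P(4)·log₂(P(4)/Q(4)) = 0.2·log₂(0.2/0.1098) = 0.17302
  P(5)·log₂(P(5)/Q(5)) = 0.2·log₂(0.2/0.427) = -0.21885

D_KL(P||Q) = 0.10853 - 0.13198 + 0.86729 + 0.17302 - 0.21885 = 0.79801 ≈ 0.7980 bits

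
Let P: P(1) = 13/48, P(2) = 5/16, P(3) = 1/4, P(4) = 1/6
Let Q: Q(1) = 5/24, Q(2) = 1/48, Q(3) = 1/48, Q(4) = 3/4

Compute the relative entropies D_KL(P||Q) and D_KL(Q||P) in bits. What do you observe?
D_KL(P||Q) = 1.8580 bits, D_KL(Q||P) = 1.3925 bits. The two directions give different values (D_KL(P||Q) exceeds D_KL(Q||P) by 0.4655 bits): KL divergence is asymmetric.

D_KL(P||Q) = Σ P(x) log₂(P(x)/Q(x))

Computing term by term:
  P(1)·log₂(P(1)/Q(1)) = (13/48)·log₂((13/48)/(5/24)) = 0.10251
  P(2)·log₂(P(2)/Q(2)) = (5/16)·log₂((5/16)/(1/48)) = 1.22090
  P(3)·log₂(P(3)/Q(3)) = (1/4)·log₂((1/4)/(1/48)) = 0.89624
  P(4)·log₂(P(4)/Q(4)) = (1/6)·log₂((1/6)/(3/4)) = -0.36165

D_KL(P||Q) = 0.10251 + 1.22090 + 0.89624 - 0.36165 = 1.85800 ≈ 1.8580 bits

D_KL(Q||P) = Σ Q(x) log₂(Q(x)/P(x))

Computing term by term:
  Q(1)·log₂(Q(1)/P(1)) = (5/24)·log₂((5/24)/(13/48)) = -0.07886
  Q(2)·log₂(Q(2)/P(2)) = (1/48)·log₂((1/48)/(5/16)) = -0.08139
  Q(3)·log₂(Q(3)/P(3)) = (1/48)·log₂((1/48)/(1/4)) = -0.07469
  Q(4)·log₂(Q(4)/P(4)) = (3/4)·log₂((3/4)/(1/6)) = 1.62744

D_KL(Q||P) = -0.07886 - 0.08139 - 0.07469 + 1.62744 = 1.39250 ≈ 1.3925 bits

These are NOT equal (difference: 0.4655 bits). KL divergence is asymmetric: D_KL(P||Q) ≠ D_KL(Q||P) in general.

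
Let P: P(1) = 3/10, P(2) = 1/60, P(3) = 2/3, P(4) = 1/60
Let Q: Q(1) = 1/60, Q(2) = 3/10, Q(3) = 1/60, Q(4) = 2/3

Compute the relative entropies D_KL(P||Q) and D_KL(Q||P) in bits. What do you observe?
D_KL(P||Q) = 4.6407 bits, D_KL(Q||P) = 4.6407 bits. The two directions give the same value here, because Q is a self-inverse relabeling of P; in general KL divergence is asymmetric.

D_KL(P||Q) = Σ P(x) log₂(P(x)/Q(x))

Computing term by term:
  P(1)·log₂(P(1)/Q(1)) = (3/10)·log₂((3/10)/(1/60)) = 1.25098
  P(2)·log₂(P(2)/Q(2)) = (1/60)·log₂((1/60)/(3/10)) = -0.06950
  P(3)·log₂(P(3)/Q(3)) = (2/3)·log₂((2/3)/(1/60)) = 3.54795
  P(4)·log₂(P(4)/Q(4)) = (1/60)·log₂((1/60)/(2/3)) = -0.08870

D_KL(P||Q) = 1.25098 - 0.06950 + 3.54795 - 0.08870 = 4.64073 ≈ 4.6407 bits

D_KL(Q||P) = Σ Q(x) log₂(Q(x)/P(x))

Computing term by term:
  Q(1)·log₂(Q(1)/P(1)) = (1/60)·log₂((1/60)/(3/10)) = -0.06950
  Q(2)·log₂(Q(2)/P(2)) = (3/10)·log₂((3/10)/(1/60)) = 1.25098
  Q(3)·log₂(Q(3)/P(3)) = (1/60)·log₂((1/60)/(2/3)) = -0.08870
  Q(4)·log₂(Q(4)/P(4)) = (2/3)·log₂((2/3)/(1/60)) = 3.54795

D_KL(Q||P) = -0.06950 + 1.25098 - 0.08870 + 3.54795 = 4.64073 ≈ 4.6407 bits

These ARE equal here. Q is P with outcomes relabeled (Q(1) = P(2), Q(2) = P(1), Q(3) = P(4), Q(4) = P(3)) by a relabeling that is its own inverse, so the two sums contain exactly the same terms in a different order. This is a special case — KL divergence is not symmetric in general: D_KL(P||Q) ≠ D_KL(Q||P) for most P, Q.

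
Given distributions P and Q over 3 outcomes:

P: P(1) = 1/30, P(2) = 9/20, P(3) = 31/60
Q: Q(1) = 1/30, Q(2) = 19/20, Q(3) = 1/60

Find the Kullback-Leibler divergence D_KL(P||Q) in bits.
2.0746 bits

D_KL(P||Q) = Σ P(x) log₂(P(x)/Q(x))

Computing term by term:
  P(1)·log₂(P(1)/Q(1)) = (1/30)·log₂((1/30)/(1/30)) = 0.00000
  P(2)·log₂(P(2)/Q(2)) = (9/20)·log₂((9/20)/(19/20)) = -0.48510
  P(3)·log₂(P(3)/Q(3)) = (31/60)·log₂((31/60)/(1/60)) = 2.55967

D_KL(P||Q) = 0.00000 - 0.48510 + 2.55967 = 2.07457 ≈ 2.0746 bits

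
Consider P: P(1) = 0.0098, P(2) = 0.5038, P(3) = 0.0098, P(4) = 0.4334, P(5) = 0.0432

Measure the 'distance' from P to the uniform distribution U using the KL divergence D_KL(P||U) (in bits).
0.9742 bits

U(i) = 1/5 for all i

D_KL(P||U) = Σ P(x) log₂(P(x) / (1/5))
           = Σ P(x) log₂(P(x)) + log₂(5)
           = log₂(5) - H(P)

H(P) = -Σ P(x) log₂(P(x)):
  -P(1)·log₂(P(1)) = -(0.0098)·log₂(0.0098) = 0.06540
  -P(2)·log₂(P(2)) = -(0.5038)·log₂(0.5038) = 0.49830
  -P(3)·log₂(P(3)) = -(0.0098)·log₂(0.0098) = 0.06540
  -P(4)·log₂(P(4)) = -(0.4334)·log₂(0.4334) = 0.52278
  -P(5)·log₂(P(5)) = -(0.0432)·log₂(0.0432) = 0.19582
H(P) = 0.06540 + 0.49830 + 0.06540 + 0.52278 + 0.19582 = 1.34770 bits

log₂(5) = 2.32193 bits

D_KL(P||U) = 2.32193 - 1.34770 = 0.97423 ≈ 0.9742 bits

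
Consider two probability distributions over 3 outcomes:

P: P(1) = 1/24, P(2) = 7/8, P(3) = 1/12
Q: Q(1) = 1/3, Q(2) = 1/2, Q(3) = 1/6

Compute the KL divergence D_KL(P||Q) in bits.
0.4981 bits

D_KL(P||Q) = Σ P(x) log₂(P(x)/Q(x))

Computing term by term:
  P(1)·log₂(P(1)/Q(1)) = (1/24)·log₂((1/24)/(1/3)) = -0.12500
  P(2)·log₂(P(2)/Q(2)) = (7/8)·log₂((7/8)/(1/2)) = 0.70644
  P(3)·log₂(P(3)/Q(3)) = (1/12)·log₂((1/12)/(1/6)) = -0.08333

D_KL(P||Q) = -0.12500 + 0.70644 - 0.08333 = 0.49811 ≈ 0.4981 bits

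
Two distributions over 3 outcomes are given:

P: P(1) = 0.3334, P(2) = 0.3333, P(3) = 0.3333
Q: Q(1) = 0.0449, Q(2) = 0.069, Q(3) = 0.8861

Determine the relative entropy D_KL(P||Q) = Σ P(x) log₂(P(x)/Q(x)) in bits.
1.2515 bits

D_KL(P||Q) = Σ P(x) log₂(P(x)/Q(x))

Computing term by term:
  P(1)·log₂(P(1)/Q(1)) = 0.3334·log₂(0.3334/0.0449) = 0.96435
  P(2)·log₂(P(2)/Q(2)) = 0.3333·log₂(0.3333/0.069) = 0.75731
  P(3)·log₂(P(3)/Q(3)) = 0.3333·log₂(0.3333/0.8861) = -0.47017

D_KL(P||Q) = 0.96435 + 0.75731 - 0.47017 = 1.25149 ≈ 1.2515 bits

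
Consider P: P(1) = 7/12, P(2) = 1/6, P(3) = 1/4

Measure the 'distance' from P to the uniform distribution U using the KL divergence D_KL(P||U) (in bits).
0.2005 bits

U(i) = 1/3 for all i

D_KL(P||U) = Σ P(x) log₂(P(x) / (1/3))
           = Σ P(x) log₂(P(x)) + log₂(3)
           = log₂(3) - H(P)

H(P) = -Σ P(x) log₂(P(x)):
  -P(1)·log₂(P(1)) = -(7/12)·log₂(7/12) = 0.45360
  -P(2)·log₂(P(2)) = -(1/6)·log₂(1/6) = 0.43083
  -P(3)·log₂(P(3)) = -(1/4)·log₂(1/4) = 0.50000
H(P) = 0.45360 + 0.43083 + 0.50000 = 1.38443 bits

log₂(3) = 1.58496 bits

D_KL(P||U) = 1.58496 - 1.38443 = 0.20053 ≈ 0.2005 bits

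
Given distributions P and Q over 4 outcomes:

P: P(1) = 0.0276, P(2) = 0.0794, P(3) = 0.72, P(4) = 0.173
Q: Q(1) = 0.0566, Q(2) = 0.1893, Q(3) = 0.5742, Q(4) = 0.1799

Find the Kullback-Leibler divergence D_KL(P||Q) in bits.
0.0972 bits

D_KL(P||Q) = Σ P(x) log₂(P(x)/Q(x))

Computing term by term:
  P(1)·log₂(P(1)/Q(1)) = 0.0276·log₂(0.0276/0.0566) = -0.02860
  P(2)·log₂(P(2)/Q(2)) = 0.0794·log₂(0.0794/0.1893) = -0.09953
  P(3)·log₂(P(3)/Q(3)) = 0.72·log₂(0.72/0.5742) = 0.23504
  P(4)·log₂(P(4)/Q(4)) = 0.173·log₂(0.173/0.1799) = -0.00976

D_KL(P||Q) = -0.02860 - 0.09953 + 0.23504 - 0.00976 = 0.09715 ≈ 0.0972 bits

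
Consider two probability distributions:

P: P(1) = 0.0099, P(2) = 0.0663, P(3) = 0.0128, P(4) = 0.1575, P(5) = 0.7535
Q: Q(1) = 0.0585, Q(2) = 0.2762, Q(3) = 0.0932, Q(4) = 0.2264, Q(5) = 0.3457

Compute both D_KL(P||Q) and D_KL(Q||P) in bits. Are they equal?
D_KL(P||Q) = 0.5660 bits, D_KL(Q||P) = 0.7154 bits. No, they are not equal.

D_KL(P||Q) = Σ P(x) log₂(P(x)/Q(x))

Computing term by term:
  P(1)·log₂(P(1)/Q(1)) = 0.0099·log₂(0.0099/0.0585) = -0.02537
  P(2)·log₂(P(2)/Q(2)) = 0.0663·log₂(0.0663/0.2762) = -0.13649
  P(3)·log₂(P(3)/Q(3)) = 0.0128·log₂(0.0128/0.0932) = -0.03666
  P(4)·log₂(P(4)/Q(4)) = 0.1575·log₂(0.1575/0.2264) = -0.08245
  P(5)·log₂(P(5)/Q(5)) = 0.7535·log₂(0.7535/0.3457) = 0.84700

D_KL(P||Q) = -0.02537 - 0.13649 - 0.03666 - 0.08245 + 0.84700 = 0.56603 ≈ 0.5660 bits

D_KL(Q||P) = Σ Q(x) log₂(Q(x)/P(x))

Computing term by term:
  Q(1)·log₂(Q(1)/P(1)) = 0.0585·log₂(0.0585/0.0099) = 0.14993
  Q(2)·log₂(Q(2)/P(2)) = 0.2762·log₂(0.2762/0.0663) = 0.56859
  Q(3)·log₂(Q(3)/P(3)) = 0.0932·log₂(0.0932/0.0128) = 0.26694
  Q(4)·log₂(Q(4)/P(4)) = 0.2264·log₂(0.2264/0.1575) = 0.11853
  Q(5)·log₂(Q(5)/P(5)) = 0.3457·log₂(0.3457/0.7535) = -0.38860

D_KL(Q||P) = 0.14993 + 0.56859 + 0.26694 + 0.11853 - 0.38860 = 0.71539 ≈ 0.7154 bits

These are NOT equal (difference: 0.1494 bits). KL divergence is asymmetric: D_KL(P||Q) ≠ D_KL(Q||P) in general.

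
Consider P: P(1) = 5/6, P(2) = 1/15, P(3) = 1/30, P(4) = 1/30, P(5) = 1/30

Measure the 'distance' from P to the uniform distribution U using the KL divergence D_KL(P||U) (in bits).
1.3516 bits

U(i) = 1/5 for all i

D_KL(P||U) = Σ P(x) log₂(P(x) / (1/5))
           = Σ P(x) log₂(P(x)) + log₂(5)
           = log₂(5) - H(P)

H(P) = -Σ P(x) log₂(P(x)):
  -P(1)·log₂(P(1)) = -(5/6)·log₂(5/6) = 0.21920
  -P(2)·log₂(P(2)) = -(1/15)·log₂(1/15) = 0.26046
  -P(3)·log₂(P(3)) = -(1/30)·log₂(1/30) = 0.16356
  -P(4)·log₂(P(4)) = -(1/30)·log₂(1/30) = 0.16356
  -P(5)·log₂(P(5)) = -(1/30)·log₂(1/30) = 0.16356
H(P) = 0.21920 + 0.26046 + 0.16356 + 0.16356 + 0.16356 = 0.97034 bits

log₂(5) = 2.32193 bits

D_KL(P||U) = 2.32193 - 0.97034 = 1.35159 ≈ 1.3516 bits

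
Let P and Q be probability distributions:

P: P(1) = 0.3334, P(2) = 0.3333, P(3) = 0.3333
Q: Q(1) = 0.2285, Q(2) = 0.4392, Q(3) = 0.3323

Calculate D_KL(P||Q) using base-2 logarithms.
0.0505 bits

D_KL(P||Q) = Σ P(x) log₂(P(x)/Q(x))

Computing term by term:
  P(1)·log₂(P(1)/Q(1)) = 0.3334·log₂(0.3334/0.2285) = 0.18172
  P(2)·log₂(P(2)/Q(2)) = 0.3333·log₂(0.3333/0.4392) = -0.13267
  P(3)·log₂(P(3)/Q(3)) = 0.3333·log₂(0.3333/0.3323) = 0.00144

D_KL(P||Q) = 0.18172 - 0.13267 + 0.00144 = 0.05049 ≈ 0.0505 bits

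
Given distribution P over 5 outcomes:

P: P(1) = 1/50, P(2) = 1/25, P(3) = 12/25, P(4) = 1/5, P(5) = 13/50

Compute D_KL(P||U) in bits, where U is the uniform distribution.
0.5454 bits

U(i) = 1/5 for all i

D_KL(P||U) = Σ P(x) log₂(P(x) / (1/5))
           = Σ P(x) log₂(P(x)) + log₂(5)
           = log₂(5) - H(P)

H(P) = -Σ P(x) log₂(P(x)):
  -P(1)·log₂(P(1)) = -(1/50)·log₂(1/50) = 0.11288
  -P(2)·log₂(P(2)) = -(1/25)·log₂(1/25) = 0.18575
  -P(3)·log₂(P(3)) = -(12/25)·log₂(12/25) = 0.50827
  -P(4)·log₂(P(4)) = -(1/5)·log₂(1/5) = 0.46439
  -P(5)·log₂(P(5)) = -(13/50)·log₂(13/50) = 0.50529
H(P) = 0.11288 + 0.18575 + 0.50827 + 0.46439 + 0.50529 = 1.77658 bits

log₂(5) = 2.32193 bits

D_KL(P||U) = 2.32193 - 1.77658 = 0.54535 ≈ 0.5454 bits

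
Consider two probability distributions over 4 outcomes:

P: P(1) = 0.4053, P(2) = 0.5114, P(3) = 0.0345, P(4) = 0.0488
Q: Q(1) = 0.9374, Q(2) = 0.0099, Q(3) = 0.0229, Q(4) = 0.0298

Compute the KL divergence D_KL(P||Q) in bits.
2.4752 bits

D_KL(P||Q) = Σ P(x) log₂(P(x)/Q(x))

Computing term by term:
  P(1)·log₂(P(1)/Q(1)) = 0.4053·log₂(0.4053/0.9374) = -0.49028
  P(2)·log₂(P(2)/Q(2)) = 0.5114·log₂(0.5114/0.0099) = 2.91032
  P(3)·log₂(P(3)/Q(3)) = 0.0345·log₂(0.0345/0.0229) = 0.02040
  P(4)·log₂(P(4)/Q(4)) = 0.0488·log₂(0.0488/0.0298) = 0.03472

D_KL(P||Q) = -0.49028 + 2.91032 + 0.02040 + 0.03472 = 2.47516 ≈ 2.4752 bits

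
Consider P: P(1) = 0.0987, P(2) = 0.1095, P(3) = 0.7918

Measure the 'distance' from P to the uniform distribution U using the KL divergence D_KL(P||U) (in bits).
0.6391 bits

U(i) = 1/3 for all i

D_KL(P||U) = Σ P(x) log₂(P(x) / (1/3))
           = Σ P(x) log₂(P(x)) + log₂(3)
           = log₂(3) - H(P)

H(P) = -Σ P(x) log₂(P(x)):
  -P(1)·log₂(P(1)) = -(0.0987)·log₂(0.0987) = 0.32974
  -P(2)·log₂(P(2)) = -(0.1095)·log₂(0.1095) = 0.34941
  -P(3)·log₂(P(3)) = -(0.7918)·log₂(0.7918) = 0.26667
H(P) = 0.32974 + 0.34941 + 0.26667 = 0.94582 bits

log₂(3) = 1.58496 bits

D_KL(P||U) = 1.58496 - 0.94582 = 0.63914 ≈ 0.6391 bits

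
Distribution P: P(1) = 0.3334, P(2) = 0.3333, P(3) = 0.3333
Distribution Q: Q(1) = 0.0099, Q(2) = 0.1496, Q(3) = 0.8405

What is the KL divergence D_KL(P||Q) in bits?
1.6320 bits

D_KL(P||Q) = Σ P(x) log₂(P(x)/Q(x))

Computing term by term:
  P(1)·log₂(P(1)/Q(1)) = 0.3334·log₂(0.3334/0.0099) = 1.69157
  P(2)·log₂(P(2)/Q(2)) = 0.3333·log₂(0.3333/0.1496) = 0.38520
  P(3)·log₂(P(3)/Q(3)) = 0.3333·log₂(0.3333/0.8405) = -0.44476

D_KL(P||Q) = 1.69157 + 0.38520 - 0.44476 = 1.63201 ≈ 1.6320 bits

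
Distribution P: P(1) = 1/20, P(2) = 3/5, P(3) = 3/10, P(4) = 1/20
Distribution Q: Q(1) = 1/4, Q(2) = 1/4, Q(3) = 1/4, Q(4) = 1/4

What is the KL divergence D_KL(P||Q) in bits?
0.6045 bits

D_KL(P||Q) = Σ P(x) log₂(P(x)/Q(x))

Computing term by term:
  P(1)·log₂(P(1)/Q(1)) = (1/20)·log₂((1/20)/(1/4)) = -0.11610
  P(2)·log₂(P(2)/Q(2)) = (3/5)·log₂((3/5)/(1/4)) = 0.75782
  P(3)·log₂(P(3)/Q(3)) = (3/10)·log₂((3/10)/(1/4)) = 0.07891
  P(4)·log₂(P(4)/Q(4)) = (1/20)·log₂((1/20)/(1/4)) = -0.11610

D_KL(P||Q) = -0.11610 + 0.75782 + 0.07891 - 0.11610 = 0.60453 ≈ 0.6045 bits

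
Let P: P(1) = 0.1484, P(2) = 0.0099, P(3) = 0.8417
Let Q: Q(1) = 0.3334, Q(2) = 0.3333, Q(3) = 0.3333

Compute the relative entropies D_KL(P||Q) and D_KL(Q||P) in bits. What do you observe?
D_KL(P||Q) = 0.9014 bits, D_KL(Q||P) = 1.6348 bits. The two directions give different values (D_KL(Q||P) exceeds D_KL(P||Q) by 0.7334 bits): KL divergence is asymmetric.

D_KL(P||Q) = Σ P(x) log₂(P(x)/Q(x))

Computing term by term:
  P(1)·log₂(P(1)/Q(1)) = 0.1484·log₂(0.1484/0.3334) = -0.17330
  P(2)·log₂(P(2)/Q(2)) = 0.0099·log₂(0.0099/0.3333) = -0.05023
  P(3)·log₂(P(3)/Q(3)) = 0.8417·log₂(0.8417/0.3333) = 1.12492

D_KL(P||Q) = -0.17330 - 0.05023 + 1.12492 = 0.90139 ≈ 0.9014 bits

D_KL(Q||P) = Σ Q(x) log₂(Q(x)/P(x))

Computing term by term:
  Q(1)·log₂(Q(1)/P(1)) = 0.3334·log₂(0.3334/0.1484) = 0.38933
  Q(2)·log₂(Q(2)/P(2)) = 0.3333·log₂(0.3333/0.0099) = 1.69091
  Q(3)·log₂(Q(3)/P(3)) = 0.3333·log₂(0.3333/0.8417) = -0.44545

D_KL(Q||P) = 0.38933 + 1.69091 - 0.44545 = 1.63479 ≈ 1.6348 bits

These are NOT equal (difference: 0.7334 bits). KL divergence is asymmetric: D_KL(P||Q) ≠ D_KL(Q||P) in general.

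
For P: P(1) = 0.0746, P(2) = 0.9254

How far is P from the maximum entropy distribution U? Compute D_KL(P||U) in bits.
0.6171 bits

U(i) = 1/2 for all i

D_KL(P||U) = Σ P(x) log₂(P(x) / (1/2))
           = Σ P(x) log₂(P(x)) + log₂(2)
           = log₂(2) - H(P)

H(P) = -Σ P(x) log₂(P(x)):
  -P(1)·log₂(P(1)) = -(0.0746)·log₂(0.0746) = 0.27935
  -P(2)·log₂(P(2)) = -(0.9254)·log₂(0.9254) = 0.10351
H(P) = 0.27935 + 0.10351 = 0.38286 bits

log₂(2) = 1.00000 bits

D_KL(P||U) = 1.00000 - 0.38286 = 0.61714 ≈ 0.6171 bits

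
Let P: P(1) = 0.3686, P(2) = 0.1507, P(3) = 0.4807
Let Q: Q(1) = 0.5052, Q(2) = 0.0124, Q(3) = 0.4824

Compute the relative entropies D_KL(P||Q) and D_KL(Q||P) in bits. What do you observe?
D_KL(P||Q) = 0.3729 bits, D_KL(Q||P) = 0.1875 bits. The two directions give different values (D_KL(P||Q) exceeds D_KL(Q||P) by 0.1854 bits): KL divergence is asymmetric.

D_KL(P||Q) = Σ P(x) log₂(P(x)/Q(x))

Computing term by term:
  P(1)·log₂(P(1)/Q(1)) = 0.3686·log₂(0.3686/0.5052) = -0.16764
  P(2)·log₂(P(2)/Q(2)) = 0.1507·log₂(0.1507/0.0124) = 0.54301
  P(3)·log₂(P(3)/Q(3)) = 0.4807·log₂(0.4807/0.4824) = -0.00245

D_KL(P||Q) = -0.16764 + 0.54301 - 0.00245 = 0.37292 ≈ 0.3729 bits

D_KL(Q||P) = Σ Q(x) log₂(Q(x)/P(x))

Computing term by term:
  Q(1)·log₂(Q(1)/P(1)) = 0.5052·log₂(0.5052/0.3686) = 0.22976
  Q(2)·log₂(Q(2)/P(2)) = 0.0124·log₂(0.0124/0.1507) = -0.04468
  Q(3)·log₂(Q(3)/P(3)) = 0.4824·log₂(0.4824/0.4807) = 0.00246

D_KL(Q||P) = 0.22976 - 0.04468 + 0.00246 = 0.18754 ≈ 0.1875 bits

These are NOT equal (difference: 0.1854 bits). KL divergence is asymmetric: D_KL(P||Q) ≠ D_KL(Q||P) in general.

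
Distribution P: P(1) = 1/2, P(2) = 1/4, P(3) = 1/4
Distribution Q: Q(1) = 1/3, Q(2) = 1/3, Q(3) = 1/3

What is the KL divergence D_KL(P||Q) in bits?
0.0850 bits

D_KL(P||Q) = Σ P(x) log₂(P(x)/Q(x))

Computing term by term:
  P(1)·log₂(P(1)/Q(1)) = (1/2)·log₂((1/2)/(1/3)) = 0.29248
  P(2)·log₂(P(2)/Q(2)) = (1/4)·log₂((1/4)/(1/3)) = -0.10376
  P(3)·log₂(P(3)/Q(3)) = (1/4)·log₂((1/4)/(1/3)) = -0.10376

D_KL(P||Q) = 0.29248 - 0.10376 - 0.10376 = 0.08496 ≈ 0.0850 bits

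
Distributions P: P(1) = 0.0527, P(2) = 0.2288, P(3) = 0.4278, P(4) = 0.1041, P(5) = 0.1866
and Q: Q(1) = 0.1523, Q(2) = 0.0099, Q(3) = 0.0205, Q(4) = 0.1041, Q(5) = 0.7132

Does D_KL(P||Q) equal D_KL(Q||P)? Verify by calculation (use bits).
D_KL(P||Q) = 2.4701 bits, D_KL(Q||P) = 1.4781 bits. No — D_KL(P||Q) ≠ D_KL(Q||P) for this pair.

D_KL(P||Q) = Σ P(x) log₂(P(x)/Q(x))

Computing term by term:
  P(1)·log₂(P(1)/Q(1)) = 0.0527·log₂(0.0527/0.1523) = -0.08069
  P(2)·log₂(P(2)/Q(2)) = 0.2288·log₂(0.2288/0.0099) = 1.03658
  P(3)·log₂(P(3)/Q(3)) = 0.4278·log₂(0.4278/0.0205) = 1.87515
  P(4)·log₂(P(4)/Q(4)) = 0.1041·log₂(0.1041/0.1041) = 0.00000
  P(5)·log₂(P(5)/Q(5)) = 0.1866·log₂(0.1866/0.7132) = -0.36095

D_KL(P||Q) = -0.08069 + 1.03658 + 1.87515 + 0.00000 - 0.36095 = 2.47009 ≈ 2.4701 bits

D_KL(Q||P) = Σ Q(x) log₂(Q(x)/P(x))

Computing term by term:
  Q(1)·log₂(Q(1)/P(1)) = 0.1523·log₂(0.1523/0.0527) = 0.23318
  Q(2)·log₂(Q(2)/P(2)) = 0.0099·log₂(0.0099/0.2288) = -0.04485
  Q(3)·log₂(Q(3)/P(3)) = 0.0205·log₂(0.0205/0.4278) = -0.08986
  Q(4)·log₂(Q(4)/P(4)) = 0.1041·log₂(0.1041/0.1041) = 0.00000
  Q(5)·log₂(Q(5)/P(5)) = 0.7132·log₂(0.7132/0.1866) = 1.37958

D_KL(Q||P) = 0.23318 - 0.04485 - 0.08986 + 0.00000 + 1.37958 = 1.47805 ≈ 1.4781 bits

These are NOT equal (difference: 0.9920 bits). KL divergence is asymmetric: D_KL(P||Q) ≠ D_KL(Q||P) in general.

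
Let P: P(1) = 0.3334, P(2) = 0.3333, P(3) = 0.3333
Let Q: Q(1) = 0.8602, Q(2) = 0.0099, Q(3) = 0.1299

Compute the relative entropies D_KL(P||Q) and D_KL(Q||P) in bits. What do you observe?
D_KL(P||Q) = 1.6881 bits, D_KL(Q||P) = 0.9494 bits. The two directions give different values (D_KL(P||Q) exceeds D_KL(Q||P) by 0.7387 bits): KL divergence is asymmetric.

D_KL(P||Q) = Σ P(x) log₂(P(x)/Q(x))

Computing term by term:
  P(1)·log₂(P(1)/Q(1)) = 0.3334·log₂(0.3334/0.8602) = -0.45590
  P(2)·log₂(P(2)/Q(2)) = 0.3333·log₂(0.3333/0.0099) = 1.69091
  P(3)·log₂(P(3)/Q(3)) = 0.3333·log₂(0.3333/0.1299) = 0.45309

D_KL(P||Q) = -0.45590 + 1.69091 + 0.45309 = 1.68810 ≈ 1.6881 bits

D_KL(Q||P) = Σ Q(x) log₂(Q(x)/P(x))

Computing term by term:
  Q(1)·log₂(Q(1)/P(1)) = 0.8602·log₂(0.8602/0.3334) = 1.17625
  Q(2)·log₂(Q(2)/P(2)) = 0.0099·log₂(0.0099/0.3333) = -0.05023
  Q(3)·log₂(Q(3)/P(3)) = 0.1299·log₂(0.1299/0.3333) = -0.17659

D_KL(Q||P) = 1.17625 - 0.05023 - 0.17659 = 0.94943 ≈ 0.9494 bits

These are NOT equal (difference: 0.7387 bits). KL divergence is asymmetric: D_KL(P||Q) ≠ D_KL(Q||P) in general.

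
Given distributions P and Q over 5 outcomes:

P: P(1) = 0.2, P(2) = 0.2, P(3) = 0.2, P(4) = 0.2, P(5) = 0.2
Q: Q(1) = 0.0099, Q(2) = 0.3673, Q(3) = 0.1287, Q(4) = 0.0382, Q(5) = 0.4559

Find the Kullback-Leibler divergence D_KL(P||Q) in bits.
1.0590 bits

D_KL(P||Q) = Σ P(x) log₂(P(x)/Q(x))

Computing term by term:
  P(1)·log₂(P(1)/Q(1)) = 0.2·log₂(0.2/0.0099) = 0.86729
  P(2)·log₂(P(2)/Q(2)) = 0.2·log₂(0.2/0.3673) = -0.17539
  P(3)·log₂(P(3)/Q(3)) = 0.2·log₂(0.2/0.1287) = 0.12720
  P(4)·log₂(P(4)/Q(4)) = 0.2·log₂(0.2/0.0382) = 0.47767
  P(5)·log₂(P(5)/Q(5)) = 0.2·log₂(0.2/0.4559) = -0.23774

D_KL(P||Q) = 0.86729 - 0.17539 + 0.12720 + 0.47767 - 0.23774 = 1.05903 ≈ 1.0590 bits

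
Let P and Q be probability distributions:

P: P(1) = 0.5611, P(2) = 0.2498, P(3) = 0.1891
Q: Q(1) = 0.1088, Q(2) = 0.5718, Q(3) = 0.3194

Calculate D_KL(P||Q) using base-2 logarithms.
0.8864 bits

D_KL(P||Q) = Σ P(x) log₂(P(x)/Q(x))

Computing term by term:
  P(1)·log₂(P(1)/Q(1)) = 0.5611·log₂(0.5611/0.1088) = 1.32789
  P(2)·log₂(P(2)/Q(2)) = 0.2498·log₂(0.2498/0.5718) = -0.29845
  P(3)·log₂(P(3)/Q(3)) = 0.1891·log₂(0.1891/0.3194) = -0.14300

D_KL(P||Q) = 1.32789 - 0.29845 - 0.14300 = 0.88644 ≈ 0.8864 bits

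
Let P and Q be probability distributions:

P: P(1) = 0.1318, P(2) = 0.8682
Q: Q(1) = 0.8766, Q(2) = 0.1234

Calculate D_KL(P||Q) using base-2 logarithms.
2.0834 bits

D_KL(P||Q) = Σ P(x) log₂(P(x)/Q(x))

Computing term by term:
  P(1)·log₂(P(1)/Q(1)) = 0.1318·log₂(0.1318/0.8766) = -0.36028
  P(2)·log₂(P(2)/Q(2)) = 0.8682·log₂(0.8682/0.1234) = 2.44371

D_KL(P||Q) = -0.36028 + 2.44371 = 2.08343 ≈ 2.0834 bits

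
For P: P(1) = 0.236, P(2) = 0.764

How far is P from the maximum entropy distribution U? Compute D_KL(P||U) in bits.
0.2117 bits

U(i) = 1/2 for all i

D_KL(P||U) = Σ P(x) log₂(P(x) / (1/2))
           = Σ P(x) log₂(P(x)) + log₂(2)
           = log₂(2) - H(P)

H(P) = -Σ P(x) log₂(P(x)):
  -P(1)·log₂(P(1)) = -(0.236)·log₂(0.236) = 0.49162
  -P(2)·log₂(P(2)) = -(0.764)·log₂(0.764) = 0.29670
H(P) = 0.49162 + 0.29670 = 0.78832 bits

log₂(2) = 1.00000 bits

D_KL(P||U) = 1.00000 - 0.78832 = 0.21168 ≈ 0.2117 bits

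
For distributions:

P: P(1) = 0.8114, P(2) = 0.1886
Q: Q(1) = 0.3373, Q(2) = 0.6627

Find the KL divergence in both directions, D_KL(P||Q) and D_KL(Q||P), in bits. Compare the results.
D_KL(P||Q) = 0.6856 bits, D_KL(Q||P) = 0.7743 bits. D_KL(Q||P) is larger than D_KL(P||Q) by 0.0887 bits; the two directions differ.

D_KL(P||Q) = Σ P(x) log₂(P(x)/Q(x))

Computing term by term:
  P(1)·log₂(P(1)/Q(1)) = 0.8114·log₂(0.8114/0.3373) = 1.02754
  P(2)·log₂(P(2)/Q(2)) = 0.1886·log₂(0.1886/0.6627) = -0.34194

D_KL(P||Q) = 1.02754 - 0.34194 = 0.68560 ≈ 0.6856 bits

D_KL(Q||P) = Σ Q(x) log₂(Q(x)/P(x))

Computing term by term:
  Q(1)·log₂(Q(1)/P(1)) = 0.3373·log₂(0.3373/0.8114) = -0.42715
  Q(2)·log₂(Q(2)/P(2)) = 0.6627·log₂(0.6627/0.1886) = 1.20149

D_KL(Q||P) = -0.42715 + 1.20149 = 0.77434 ≈ 0.7743 bits

These are NOT equal (difference: 0.0887 bits). KL divergence is asymmetric: D_KL(P||Q) ≠ D_KL(Q||P) in general.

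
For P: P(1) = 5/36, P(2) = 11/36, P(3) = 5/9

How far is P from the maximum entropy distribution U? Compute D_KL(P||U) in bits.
0.1956 bits

U(i) = 1/3 for all i

D_KL(P||U) = Σ P(x) log₂(P(x) / (1/3))
           = Σ P(x) log₂(P(x)) + log₂(3)
           = log₂(3) - H(P)

H(P) = -Σ P(x) log₂(P(x)):
  -P(1)·log₂(P(1)) = -(5/36)·log₂(5/36) = 0.39556
  -P(2)·log₂(P(2)) = -(11/36)·log₂(11/36) = 0.52265
  -P(3)·log₂(P(3)) = -(5/9)·log₂(5/9) = 0.47111
H(P) = 0.39556 + 0.52265 + 0.47111 = 1.38932 bits

log₂(3) = 1.58496 bits

D_KL(P||U) = 1.58496 - 1.38932 = 0.19564 ≈ 0.1956 bits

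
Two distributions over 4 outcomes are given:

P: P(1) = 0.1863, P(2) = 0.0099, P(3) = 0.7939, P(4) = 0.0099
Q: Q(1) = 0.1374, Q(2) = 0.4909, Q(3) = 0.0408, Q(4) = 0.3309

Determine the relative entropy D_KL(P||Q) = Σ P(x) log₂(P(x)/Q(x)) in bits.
3.3757 bits

D_KL(P||Q) = Σ P(x) log₂(P(x)/Q(x))

Computing term by term:
  P(1)·log₂(P(1)/Q(1)) = 0.1863·log₂(0.1863/0.1374) = 0.08183
  P(2)·log₂(P(2)/Q(2)) = 0.0099·log₂(0.0099/0.4909) = -0.05576
  P(3)·log₂(P(3)/Q(3)) = 0.7939·log₂(0.7939/0.0408) = 3.39973
  P(4)·log₂(P(4)/Q(4)) = 0.0099·log₂(0.0099/0.3309) = -0.05012

D_KL(P||Q) = 0.08183 - 0.05576 + 3.39973 - 0.05012 = 3.37568 ≈ 3.3757 bits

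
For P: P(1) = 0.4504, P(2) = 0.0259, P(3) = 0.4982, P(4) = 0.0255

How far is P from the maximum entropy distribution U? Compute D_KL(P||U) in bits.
0.7094 bits

U(i) = 1/4 for all i

D_KL(P||U) = Σ P(x) log₂(P(x) / (1/4))
           = Σ P(x) log₂(P(x)) + log₂(4)
           = log₂(4) - H(P)

H(P) = -Σ P(x) log₂(P(x)):
  -P(1)·log₂(P(1)) = -(0.4504)·log₂(0.4504) = 0.51828
  -P(2)·log₂(P(2)) = -(0.0259)·log₂(0.0259) = 0.13652
  -P(3)·log₂(P(3)) = -(0.4982)·log₂(0.4982) = 0.50079
  -P(4)·log₂(P(4)) = -(0.0255)·log₂(0.0255) = 0.13498
H(P) = 0.51828 + 0.13652 + 0.50079 + 0.13498 = 1.29057 bits

log₂(4) = 2.00000 bits

D_KL(P||U) = 2.00000 - 1.29057 = 0.70943 ≈ 0.7094 bits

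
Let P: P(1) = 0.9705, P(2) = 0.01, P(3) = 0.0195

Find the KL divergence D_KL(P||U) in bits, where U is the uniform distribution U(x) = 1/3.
1.3658 bits

U(i) = 1/3 for all i

D_KL(P||U) = Σ P(x) log₂(P(x) / (1/3))
           = Σ P(x) log₂(P(x)) + log₂(3)
           = log₂(3) - H(P)

H(P) = -Σ P(x) log₂(P(x)):
  -P(1)·log₂(P(1)) = -(0.9705)·log₂(0.9705) = 0.04193
  -P(2)·log₂(P(2)) = -(0.01)·log₂(0.01) = 0.06644
  -P(3)·log₂(P(3)) = -(0.0195)·log₂(0.0195) = 0.11077
H(P) = 0.04193 + 0.06644 + 0.11077 = 0.21914 bits

log₂(3) = 1.58496 bits

D_KL(P||U) = 1.58496 - 0.21914 = 1.36582 ≈ 1.3658 bits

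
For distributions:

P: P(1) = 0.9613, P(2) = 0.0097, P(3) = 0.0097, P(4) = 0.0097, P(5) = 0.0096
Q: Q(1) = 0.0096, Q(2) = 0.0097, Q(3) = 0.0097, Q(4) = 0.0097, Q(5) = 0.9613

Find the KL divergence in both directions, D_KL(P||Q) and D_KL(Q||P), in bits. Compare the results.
D_KL(P||Q) = 6.3248 bits, D_KL(Q||P) = 6.3248 bits. The two directions give exactly the same value for this pair.

D_KL(P||Q) = Σ P(x) log₂(P(x)/Q(x))

Computing term by term:
  P(1)·log₂(P(1)/Q(1)) = 0.9613·log₂(0.9613/0.0096) = 6.38862
  P(2)·log₂(P(2)/Q(2)) = 0.0097·log₂(0.0097/0.0097) = 0.00000
  P(3)·log₂(P(3)/Q(3)) = 0.0097·log₂(0.0097/0.0097) = 0.00000
  P(4)·log₂(P(4)/Q(4)) = 0.0097·log₂(0.0097/0.0097) = 0.00000
  P(5)·log₂(P(5)/Q(5)) = 0.0096·log₂(0.0096/0.9613) = -0.06380

D_KL(P||Q) = 6.38862 + 0.00000 + 0.00000 + 0.00000 - 0.06380 = 6.32482 ≈ 6.3248 bits

D_KL(Q||P) = Σ Q(x) log₂(Q(x)/P(x))

Computing term by term:
  Q(1)·log₂(Q(1)/P(1)) = 0.0096·log₂(0.0096/0.9613) = -0.06380
  Q(2)·log₂(Q(2)/P(2)) = 0.0097·log₂(0.0097/0.0097) = 0.00000
  Q(3)·log₂(Q(3)/P(3)) = 0.0097·log₂(0.0097/0.0097) = 0.00000
  Q(4)·log₂(Q(4)/P(4)) = 0.0097·log₂(0.0097/0.0097) = 0.00000
  Q(5)·log₂(Q(5)/P(5)) = 0.9613·log₂(0.9613/0.0096) = 6.38862

D_KL(Q||P) = -0.06380 + 0.00000 + 0.00000 + 0.00000 + 6.38862 = 6.32482 ≈ 6.3248 bits

These ARE equal here. Q is P with outcomes relabeled (Q(1) = P(5), Q(5) = P(1)) by a relabeling that is its own inverse, so the two sums contain exactly the same terms in a different order. This is a special case — KL divergence is not symmetric in general: D_KL(P||Q) ≠ D_KL(Q||P) for most P, Q.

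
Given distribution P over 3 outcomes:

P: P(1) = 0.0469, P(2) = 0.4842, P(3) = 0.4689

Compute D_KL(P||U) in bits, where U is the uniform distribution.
0.3590 bits

U(i) = 1/3 for all i

D_KL(P||U) = Σ P(x) log₂(P(x) / (1/3))
           = Σ P(x) log₂(P(x)) + log₂(3)
           = log₂(3) - H(P)

H(P) = -Σ P(x) log₂(P(x)):
  -P(1)·log₂(P(1)) = -(0.0469)·log₂(0.0469) = 0.20703
  -P(2)·log₂(P(2)) = -(0.4842)·log₂(0.4842) = 0.50663
  -P(3)·log₂(P(3)) = -(0.4689)·log₂(0.4689) = 0.51234
H(P) = 0.20703 + 0.50663 + 0.51234 = 1.22600 bits

log₂(3) = 1.58496 bits

D_KL(P||U) = 1.58496 - 1.22600 = 0.35896 ≈ 0.3590 bits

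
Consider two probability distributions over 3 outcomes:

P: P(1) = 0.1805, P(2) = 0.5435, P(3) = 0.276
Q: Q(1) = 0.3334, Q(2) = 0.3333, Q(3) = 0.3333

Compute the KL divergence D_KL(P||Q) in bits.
0.1485 bits

D_KL(P||Q) = Σ P(x) log₂(P(x)/Q(x))

Computing term by term:
  P(1)·log₂(P(1)/Q(1)) = 0.1805·log₂(0.1805/0.3334) = -0.15979
  P(2)·log₂(P(2)/Q(2)) = 0.5435·log₂(0.5435/0.3333) = 0.38342
  P(3)·log₂(P(3)/Q(3)) = 0.276·log₂(0.276/0.3333) = -0.07511

D_KL(P||Q) = -0.15979 + 0.38342 - 0.07511 = 0.14852 ≈ 0.1485 bits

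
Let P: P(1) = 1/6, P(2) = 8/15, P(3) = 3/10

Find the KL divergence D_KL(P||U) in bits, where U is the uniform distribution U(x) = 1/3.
0.1494 bits

U(i) = 1/3 for all i

D_KL(P||U) = Σ P(x) log₂(P(x) / (1/3))
           = Σ P(x) log₂(P(x)) + log₂(3)
           = log₂(3) - H(P)

H(P) = -Σ P(x) log₂(P(x)):
  -P(1)·log₂(P(1)) = -(1/6)·log₂(1/6) = 0.43083
  -P(2)·log₂(P(2)) = -(8/15)·log₂(8/15) = 0.48367
  -P(3)·log₂(P(3)) = -(3/10)·log₂(3/10) = 0.52109
H(P) = 0.43083 + 0.48367 + 0.52109 = 1.43559 bits

log₂(3) = 1.58496 bits

D_KL(P||U) = 1.58496 - 1.43559 = 0.14937 ≈ 0.1494 bits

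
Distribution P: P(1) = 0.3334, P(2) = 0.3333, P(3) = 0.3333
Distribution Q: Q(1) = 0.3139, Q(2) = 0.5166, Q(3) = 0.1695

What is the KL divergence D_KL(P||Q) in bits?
0.1434 bits

D_KL(P||Q) = Σ P(x) log₂(P(x)/Q(x))

Computing term by term:
  P(1)·log₂(P(1)/Q(1)) = 0.3334·log₂(0.3334/0.3139) = 0.02899
  P(2)·log₂(P(2)/Q(2)) = 0.3333·log₂(0.3333/0.5166) = -0.21072
  P(3)·log₂(P(3)/Q(3)) = 0.3333·log₂(0.3333/0.1695) = 0.32515

D_KL(P||Q) = 0.02899 - 0.21072 + 0.32515 = 0.14342 ≈ 0.1434 bits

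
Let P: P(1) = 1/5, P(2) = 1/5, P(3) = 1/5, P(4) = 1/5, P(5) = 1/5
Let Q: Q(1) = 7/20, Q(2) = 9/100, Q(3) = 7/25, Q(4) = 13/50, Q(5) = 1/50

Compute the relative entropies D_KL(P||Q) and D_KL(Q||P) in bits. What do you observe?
D_KL(P||Q) = 0.5605 bits, D_KL(Q||P) = 0.3468 bits. The two directions give different values (D_KL(P||Q) exceeds D_KL(Q||P) by 0.2137 bits): KL divergence is asymmetric.

D_KL(P||Q) = Σ P(x) log₂(P(x)/Q(x))

Computing term by term:
  P(1)·log₂(P(1)/Q(1)) = (1/5)·log₂((1/5)/(7/20)) = -0.16147
  P(2)·log₂(P(2)/Q(2)) = (1/5)·log₂((1/5)/(9/100)) = 0.23040
  P(3)·log₂(P(3)/Q(3)) = (1/5)·log₂((1/5)/(7/25)) = -0.09709
  P(4)·log₂(P(4)/Q(4)) = (1/5)·log₂((1/5)/(13/50)) = -0.07570
  P(5)·log₂(P(5)/Q(5)) = (1/5)·log₂((1/5)/(1/50)) = 0.66439

D_KL(P||Q) = -0.16147 + 0.23040 - 0.09709 - 0.07570 + 0.66439 = 0.56053 ≈ 0.5605 bits

D_KL(Q||P) = Σ Q(x) log₂(Q(x)/P(x))

Computing term by term:
  Q(1)·log₂(Q(1)/P(1)) = (7/20)·log₂((7/20)/(1/5)) = 0.28257
  Q(2)·log₂(Q(2)/P(2)) = (9/100)·log₂((9/100)/(1/5)) = -0.10368
  Q(3)·log₂(Q(3)/P(3)) = (7/25)·log₂((7/25)/(1/5)) = 0.13592
  Q(4)·log₂(Q(4)/P(4)) = (13/50)·log₂((13/50)/(1/5)) = 0.09841
  Q(5)·log₂(Q(5)/P(5)) = (1/50)·log₂((1/50)/(1/5)) = -0.06644

D_KL(Q||P) = 0.28257 - 0.10368 + 0.13592 + 0.09841 - 0.06644 = 0.34678 ≈ 0.3468 bits

These are NOT equal (difference: 0.2137 bits). KL divergence is asymmetric: D_KL(P||Q) ≠ D_KL(Q||P) in general.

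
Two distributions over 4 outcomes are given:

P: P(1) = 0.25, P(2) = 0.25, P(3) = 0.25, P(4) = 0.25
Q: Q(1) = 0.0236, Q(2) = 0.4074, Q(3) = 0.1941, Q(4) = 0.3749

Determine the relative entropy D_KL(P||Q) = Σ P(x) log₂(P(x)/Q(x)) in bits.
0.6203 bits

D_KL(P||Q) = Σ P(x) log₂(P(x)/Q(x))

Computing term by term:
  P(1)·log₂(P(1)/Q(1)) = 0.25·log₂(0.25/0.0236) = 0.85127
  P(2)·log₂(P(2)/Q(2)) = 0.25·log₂(0.25/0.4074) = -0.17613
  P(3)·log₂(P(3)/Q(3)) = 0.25·log₂(0.25/0.1941) = 0.09128
  P(4)·log₂(P(4)/Q(4)) = 0.25·log₂(0.25/0.3749) = -0.14614

D_KL(P||Q) = 0.85127 - 0.17613 + 0.09128 - 0.14614 = 0.62028 ≈ 0.6203 bits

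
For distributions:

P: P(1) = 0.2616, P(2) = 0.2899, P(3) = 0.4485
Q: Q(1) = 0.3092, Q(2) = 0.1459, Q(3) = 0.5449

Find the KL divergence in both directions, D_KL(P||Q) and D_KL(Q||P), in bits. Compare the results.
D_KL(P||Q) = 0.0981 bits, D_KL(Q||P) = 0.0831 bits. D_KL(P||Q) is larger than D_KL(Q||P) by 0.0150 bits; the two directions differ.

D_KL(P||Q) = Σ P(x) log₂(P(x)/Q(x))

Computing term by term:
  P(1)·log₂(P(1)/Q(1)) = 0.2616·log₂(0.2616/0.3092) = -0.06309
  P(2)·log₂(P(2)/Q(2)) = 0.2899·log₂(0.2899/0.1459) = 0.28717
  P(3)·log₂(P(3)/Q(3)) = 0.4485·log₂(0.4485/0.5449) = -0.12598

D_KL(P||Q) = -0.06309 + 0.28717 - 0.12598 = 0.09810 ≈ 0.0981 bits

D_KL(Q||P) = Σ Q(x) log₂(Q(x)/P(x))

Computing term by term:
  Q(1)·log₂(Q(1)/P(1)) = 0.3092·log₂(0.3092/0.2616) = 0.07457
  Q(2)·log₂(Q(2)/P(2)) = 0.1459·log₂(0.1459/0.2899) = -0.14452
  Q(3)·log₂(Q(3)/P(3)) = 0.5449·log₂(0.5449/0.4485) = 0.15305

D_KL(Q||P) = 0.07457 - 0.14452 + 0.15305 = 0.08310 ≈ 0.0831 bits

These are NOT equal (difference: 0.0150 bits). KL divergence is asymmetric: D_KL(P||Q) ≠ D_KL(Q||P) in general.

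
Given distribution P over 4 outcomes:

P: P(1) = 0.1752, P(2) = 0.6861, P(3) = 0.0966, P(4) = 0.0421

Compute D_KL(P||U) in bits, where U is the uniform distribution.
0.6687 bits

U(i) = 1/4 for all i

D_KL(P||U) = Σ P(x) log₂(P(x) / (1/4))
           = Σ P(x) log₂(P(x)) + log₂(4)
           = log₂(4) - H(P)

H(P) = -Σ P(x) log₂(P(x)):
  -P(1)·log₂(P(1)) = -(0.1752)·log₂(0.1752) = 0.44026
  -P(2)·log₂(P(2)) = -(0.6861)·log₂(0.6861) = 0.37290
  -P(3)·log₂(P(3)) = -(0.0966)·log₂(0.0966) = 0.32572
  -P(4)·log₂(P(4)) = -(0.0421)·log₂(0.0421) = 0.19240
H(P) = 0.44026 + 0.37290 + 0.32572 + 0.19240 = 1.33128 bits

log₂(4) = 2.00000 bits

D_KL(P||U) = 2.00000 - 1.33128 = 0.66872 ≈ 0.6687 bits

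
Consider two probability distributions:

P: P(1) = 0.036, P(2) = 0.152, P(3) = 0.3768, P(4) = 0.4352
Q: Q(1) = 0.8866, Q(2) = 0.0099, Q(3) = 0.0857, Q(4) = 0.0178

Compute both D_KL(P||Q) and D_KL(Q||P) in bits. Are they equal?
D_KL(P||Q) = 3.2446 bits, D_KL(Q||P) = 3.7939 bits. No, they are not equal.

D_KL(P||Q) = Σ P(x) log₂(P(x)/Q(x))

Computing term by term:
  P(1)·log₂(P(1)/Q(1)) = 0.036·log₂(0.036/0.8866) = -0.16640
  P(2)·log₂(P(2)/Q(2)) = 0.152·log₂(0.152/0.0099) = 0.59896
  P(3)·log₂(P(3)/Q(3)) = 0.3768·log₂(0.3768/0.0857) = 0.80501
  P(4)·log₂(P(4)/Q(4)) = 0.4352·log₂(0.4352/0.0178) = 2.00702

D_KL(P||Q) = -0.16640 + 0.59896 + 0.80501 + 2.00702 = 3.24459 ≈ 3.2446 bits

D_KL(Q||P) = Σ Q(x) log₂(Q(x)/P(x))

Computing term by term:
  Q(1)·log₂(Q(1)/P(1)) = 0.8866·log₂(0.8866/0.036) = 4.09806
  Q(2)·log₂(Q(2)/P(2)) = 0.0099·log₂(0.0099/0.152) = -0.03901
  Q(3)·log₂(Q(3)/P(3)) = 0.0857·log₂(0.0857/0.3768) = -0.18309
  Q(4)·log₂(Q(4)/P(4)) = 0.0178·log₂(0.0178/0.4352) = -0.08209

D_KL(Q||P) = 4.09806 - 0.03901 - 0.18309 - 0.08209 = 3.79387 ≈ 3.7939 bits

These are NOT equal (difference: 0.5493 bits). KL divergence is asymmetric: D_KL(P||Q) ≠ D_KL(Q||P) in general.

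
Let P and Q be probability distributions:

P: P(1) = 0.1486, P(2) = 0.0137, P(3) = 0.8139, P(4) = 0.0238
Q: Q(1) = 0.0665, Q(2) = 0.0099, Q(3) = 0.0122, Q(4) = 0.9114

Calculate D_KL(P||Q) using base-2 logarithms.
4.9858 bits

D_KL(P||Q) = Σ P(x) log₂(P(x)/Q(x))

Computing term by term:
  P(1)·log₂(P(1)/Q(1)) = 0.1486·log₂(0.1486/0.0665) = 0.17238
  P(2)·log₂(P(2)/Q(2)) = 0.0137·log₂(0.0137/0.0099) = 0.00642
  P(3)·log₂(P(3)/Q(3)) = 0.8139·log₂(0.8139/0.0122) = 4.93215
  P(4)·log₂(P(4)/Q(4)) = 0.0238·log₂(0.0238/0.9114) = -0.12517

D_KL(P||Q) = 0.17238 + 0.00642 + 4.93215 - 0.12517 = 4.98578 ≈ 4.9858 bits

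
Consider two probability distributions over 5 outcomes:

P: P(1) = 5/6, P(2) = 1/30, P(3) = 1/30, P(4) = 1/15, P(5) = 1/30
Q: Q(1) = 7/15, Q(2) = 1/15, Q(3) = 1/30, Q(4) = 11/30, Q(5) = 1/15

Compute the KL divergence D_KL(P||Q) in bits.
0.4665 bits

D_KL(P||Q) = Σ P(x) log₂(P(x)/Q(x))

Computing term by term:
  P(1)·log₂(P(1)/Q(1)) = (5/6)·log₂((5/6)/(7/15)) = 0.69708
  P(2)·log₂(P(2)/Q(2)) = (1/30)·log₂((1/30)/(1/15)) = -0.03333
  P(3)·log₂(P(3)/Q(3)) = (1/30)·log₂((1/30)/(1/30)) = 0.00000
  P(4)·log₂(P(4)/Q(4)) = (1/15)·log₂((1/15)/(11/30)) = -0.16396
  P(5)·log₂(P(5)/Q(5)) = (1/30)·log₂((1/30)/(1/15)) = -0.03333

D_KL(P||Q) = 0.69708 - 0.03333 + 0.00000 - 0.16396 - 0.03333 = 0.46646 ≈ 0.4665 bits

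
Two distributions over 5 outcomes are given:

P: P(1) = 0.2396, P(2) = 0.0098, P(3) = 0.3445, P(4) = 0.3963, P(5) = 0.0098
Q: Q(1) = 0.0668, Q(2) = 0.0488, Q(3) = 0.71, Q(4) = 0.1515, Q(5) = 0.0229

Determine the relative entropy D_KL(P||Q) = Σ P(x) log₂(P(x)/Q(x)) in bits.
0.5972 bits

D_KL(P||Q) = Σ P(x) log₂(P(x)/Q(x))

Computing term by term:
  P(1)·log₂(P(1)/Q(1)) = 0.2396·log₂(0.2396/0.0668) = 0.44151
  P(2)·log₂(P(2)/Q(2)) = 0.0098·log₂(0.0098/0.0488) = -0.02270
  P(3)·log₂(P(3)/Q(3)) = 0.3445·log₂(0.3445/0.71) = -0.35942
  P(4)·log₂(P(4)/Q(4)) = 0.3963·log₂(0.3963/0.1515) = 0.54978
  P(5)·log₂(P(5)/Q(5)) = 0.0098·log₂(0.0098/0.0229) = -0.01200

D_KL(P||Q) = 0.44151 - 0.02270 - 0.35942 + 0.54978 - 0.01200 = 0.59717 ≈ 0.5972 bits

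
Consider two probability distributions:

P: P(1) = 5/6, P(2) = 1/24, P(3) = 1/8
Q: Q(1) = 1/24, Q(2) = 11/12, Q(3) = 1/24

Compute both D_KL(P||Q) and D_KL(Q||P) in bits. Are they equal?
D_KL(P||Q) = 3.6139 bits, D_KL(Q||P) = 3.8417 bits. No, they are not equal.

D_KL(P||Q) = Σ P(x) log₂(P(x)/Q(x))

Computing term by term:
  P(1)·log₂(P(1)/Q(1)) = (5/6)·log₂((5/6)/(1/24)) = 3.60161
  P(2)·log₂(P(2)/Q(2)) = (1/24)·log₂((1/24)/(11/12)) = -0.18581
  P(3)·log₂(P(3)/Q(3)) = (1/8)·log₂((1/8)/(1/24)) = 0.19812

D_KL(P||Q) = 3.60161 - 0.18581 + 0.19812 = 3.61392 ≈ 3.6139 bits

D_KL(Q||P) = Σ Q(x) log₂(Q(x)/P(x))

Computing term by term:
  Q(1)·log₂(Q(1)/P(1)) = (1/24)·log₂((1/24)/(5/6)) = -0.18008
  Q(2)·log₂(Q(2)/P(2)) = (11/12)·log₂((11/12)/(1/24)) = 4.08781
  Q(3)·log₂(Q(3)/P(3)) = (1/24)·log₂((1/24)/(1/8)) = -0.06604

D_KL(Q||P) = -0.18008 + 4.08781 - 0.06604 = 3.84169 ≈ 3.8417 bits

These are NOT equal (difference: 0.2278 bits). KL divergence is asymmetric: D_KL(P||Q) ≠ D_KL(Q||P) in general.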